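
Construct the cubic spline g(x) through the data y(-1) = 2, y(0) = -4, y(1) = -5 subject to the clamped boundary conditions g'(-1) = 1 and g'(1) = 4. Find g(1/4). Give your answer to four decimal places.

-5.2578

Put m_i = g'' at the i-th knot. Here h = (1, 1) and Δ = (-6, -1), so the interior equations h_(i-1)·m_(i-1) + 2(h_(i-1)+h_i)·m_i + h_i·m_(i+1) = 6(Δ_i − Δ_(i-1)) read
  1·m_0 + 4·m_1 + 1·m_2 = 6(Δ_1 - Δ_0) = 30
Clamped end conditions give two more equations: 2h_0·m_0 + h_0·m_1 = 6(Δ_0 - g'(-1)) = -42 and h_1·m_1 + 2h_1·m_2 = 6(g'(1) - Δ_1) = 30.
Solving the tridiagonal system: m_0 = -27, m_1 = 12, m_2 = 9.
On [0, 1], g(x) = -4 - 13/2·x + 6·x² - 1/2·x³.
With x = 1/4: g(1/4) = -673/128.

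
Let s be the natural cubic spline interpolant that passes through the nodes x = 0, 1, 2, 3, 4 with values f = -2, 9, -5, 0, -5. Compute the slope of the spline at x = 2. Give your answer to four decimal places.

Let m_i = s''(x_i). Step sizes h_i = 1, 1, 1, 1; slopes of the chords Δ_i = (y_(i+1) - y_i)/h_i = 11, -14, 5, -5.
  1·m_0 + 4·m_1 + 1·m_2 = 6(Δ_1 - Δ_0) = -150
  1·m_1 + 4·m_2 + 1·m_3 = 6(Δ_2 - Δ_1) = 114
  1·m_2 + 4·m_3 + 1·m_4 = 6(Δ_3 - Δ_2) = -60
Natural end conditions: m_0 = m_4 = 0.
Solving: m_0 = 0, m_1 = -1383/28, m_2 = 333/7, m_3 = -753/28, m_4 = 0.
On [2, 3], s'(x) = b_2 + 2c_2·(x - 2) + 3d_2·(x - 2)² with b_2 = Δ_2 - h_2(2m_2 + m_3)/6 = -51/8, c_2 = m_2/2 = 333/14, d_2 = (m_3 - m_2)/(6h_2) = -695/56. So s'(2) = -51/8.

-6.3750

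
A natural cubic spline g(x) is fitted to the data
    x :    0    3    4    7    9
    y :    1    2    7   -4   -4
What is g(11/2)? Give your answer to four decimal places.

3.7681

Put M_i = g'' at the i-th knot. Here h = (3, 1, 3, 2) and Δ = (1/3, 5, -11/3, 0), so the interior equations h_(i-1)·M_(i-1) + 2(h_(i-1)+h_i)·M_i + h_i·M_(i+1) = 6(Δ_i − Δ_(i-1)) read
  3·M_0 + 8·M_1 + 1·M_2 = 6(Δ_1 - Δ_0) = 28
  1·M_1 + 8·M_2 + 3·M_3 = 6(Δ_2 - Δ_1) = -52
  3·M_2 + 10·M_3 + 2·M_4 = 6(Δ_3 - Δ_2) = 22
Natural end conditions: M_0 = M_4 = 0.
Forward elimination and back-substitution give M_0 = 0, M_1 = 143/31, M_2 = -276/31, M_3 = 151/31, M_4 = 0.
On [4, 7], g(x) = 7 + 521/186·(x - 4) - 138/31·(x - 4)² + 427/558·(x - 4)³.
With (x - 4) = 3/2: g(11/2) = 1869/496.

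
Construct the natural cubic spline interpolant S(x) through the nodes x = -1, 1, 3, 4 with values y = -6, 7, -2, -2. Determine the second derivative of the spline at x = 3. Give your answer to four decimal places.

7.9091

Put σ_i = S'' at the i-th knot. Here h = (2, 2, 1) and Δ = (13/2, -9/2, 0), so the interior equations h_(i-1)·σ_(i-1) + 2(h_(i-1)+h_i)·σ_i + h_i·σ_(i+1) = 6(Δ_i − Δ_(i-1)) read
  2·σ_0 + 8·σ_1 + 2·σ_2 = 6(Δ_1 - Δ_0) = -66
  2·σ_1 + 6·σ_2 + 1·σ_3 = 6(Δ_2 - Δ_1) = 27
Natural end conditions: σ_0 = σ_3 = 0.
Solving: σ_0 = 0, σ_1 = -225/22, σ_2 = 87/11, σ_3 = 0.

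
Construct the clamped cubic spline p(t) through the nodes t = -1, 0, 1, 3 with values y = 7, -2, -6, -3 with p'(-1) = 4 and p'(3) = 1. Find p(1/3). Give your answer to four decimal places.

-4.6498

Write m_i for p''(x_i). With h_i = 1, 1, 2 and divided differences Δ_i = -9, -4, 3/2, the continuity of p' gives the tridiagonal system
  1·m_0 + 4·m_1 + 1·m_2 = 6(Δ_1 - Δ_0) = 30
  1·m_1 + 6·m_2 + 2·m_3 = 6(Δ_2 - Δ_1) = 33
Clamped end conditions give two more equations: 2h_0·m_0 + h_0·m_1 = 6(Δ_0 - p'(-1)) = -78 and h_2·m_2 + 2h_2·m_3 = 6(p'(3) - Δ_2) = -3.
Solving the tridiagonal system: m_0 = -1065/22, m_1 = 207/11, m_2 = 69/22, m_3 = -51/22.
On [0, 1], p(t) = -2 - 475/44·t + 207/22·t² - 115/44·t³.
With t = 1/3: p(1/3) = -1381/297.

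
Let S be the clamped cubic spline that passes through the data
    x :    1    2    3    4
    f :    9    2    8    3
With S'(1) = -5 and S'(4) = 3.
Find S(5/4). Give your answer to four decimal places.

Put M_i = S'' at the i-th knot. Here h = (1, 1, 1) and Δ = (-7, 6, -5), so the interior equations h_(i-1)·M_(i-1) + 2(h_(i-1)+h_i)·M_i + h_i·M_(i+1) = 6(Δ_i − Δ_(i-1)) read
  1·M_0 + 4·M_1 + 1·M_2 = 6(Δ_1 - Δ_0) = 78
  1·M_1 + 4·M_2 + 1·M_3 = 6(Δ_2 - Δ_1) = -66
Clamped end conditions give two more equations: 2h_0·M_0 + h_0·M_1 = 6(Δ_0 - S'(1)) = -12 and h_2·M_2 + 2h_2·M_3 = 6(S'(4) - Δ_2) = 48.
Hence M_0 = -346/15, M_1 = 512/15, M_2 = -532/15, M_3 = 626/15.
On [1, 2], S(x) = 9 - 5·(x - 1) - 173/15·(x - 1)² + 143/15·(x - 1)³.
With (x - 1) = 1/4: S(5/4) = 2297/320.

7.1781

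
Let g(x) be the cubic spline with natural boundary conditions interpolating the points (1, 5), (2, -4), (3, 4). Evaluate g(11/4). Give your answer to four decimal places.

With M_i denoting the second derivative at x_i, h_i = 1, 1, and Δ_i = (y_(i+1) − y_i)/h_i = -9, 8:
  1·M_0 + 4·M_1 + 1·M_2 = 6(Δ_1 - Δ_0) = 102
Natural end conditions: M_0 = M_2 = 0.
Forward elimination and back-substitution give M_0 = 0, M_1 = 51/2, M_2 = 0.
On [2, 3], g(x) = -4 - 1/2·(x - 2) + 51/4·(x - 2)² - 17/4·(x - 2)³.
With (x - 2) = 3/4: g(11/4) = 257/256.

1.0039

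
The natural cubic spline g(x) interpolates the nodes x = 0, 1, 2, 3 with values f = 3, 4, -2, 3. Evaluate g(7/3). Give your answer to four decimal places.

-1.5926

Put M_i = g'' at the i-th knot. Here h = (1, 1, 1) and Δ = (1, -6, 5), so the interior equations h_(i-1)·M_(i-1) + 2(h_(i-1)+h_i)·M_i + h_i·M_(i+1) = 6(Δ_i − Δ_(i-1)) read
  1·M_0 + 4·M_1 + 1·M_2 = 6(Δ_1 - Δ_0) = -42
  1·M_1 + 4·M_2 + 1·M_3 = 6(Δ_2 - Δ_1) = 66
Natural end conditions: M_0 = M_3 = 0.
Solving the tridiagonal system: M_0 = 0, M_1 = -78/5, M_2 = 102/5, M_3 = 0.
On [2, 3], g(x) = -2 - 9/5·(x - 2) + 51/5·(x - 2)² - 17/5·(x - 2)³.
With (x - 2) = 1/3: g(7/3) = -43/27.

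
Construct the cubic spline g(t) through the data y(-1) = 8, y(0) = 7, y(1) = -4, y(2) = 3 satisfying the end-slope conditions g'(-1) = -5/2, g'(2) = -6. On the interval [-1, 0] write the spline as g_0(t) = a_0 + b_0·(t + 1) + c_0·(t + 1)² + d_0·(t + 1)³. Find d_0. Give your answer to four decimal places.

With σ_i denoting the second derivative at x_i, h_i = 1, 1, 1, and Δ_i = (y_(i+1) − y_i)/h_i = -1, -11, 7:
  1·σ_0 + 4·σ_1 + 1·σ_2 = 6(Δ_1 - Δ_0) = -60
  1·σ_1 + 4·σ_2 + 1·σ_3 = 6(Δ_2 - Δ_1) = 108
Clamped end conditions give two more equations: 2h_0·σ_0 + h_0·σ_1 = 6(Δ_0 - g'(-1)) = 9 and h_2·σ_2 + 2h_2·σ_3 = 6(g'(2) - Δ_2) = -78.
Forward elimination and back-substitution give σ_0 = 316/15, σ_1 = -497/15, σ_2 = 772/15, σ_3 = -971/15.
On [-1, 0], with g_0(t) = a_0 + b_0·(t + 1) + c_0·(t + 1)² + d_0·(t + 1)³: c_0 = σ_0/2 = 158/15, d_0 = (σ_1 - σ_0)/(6h_0) = -271/30, b_0 = Δ_0 - h_0(2σ_0 + σ_1)/6 = -5/2.

-9.0333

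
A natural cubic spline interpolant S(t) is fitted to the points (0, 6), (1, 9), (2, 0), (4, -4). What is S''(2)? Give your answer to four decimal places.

10.4348

Let M_i = S''(x_i). Step sizes h_i = 1, 1, 2; slopes of the chords Δ_i = (y_(i+1) - y_i)/h_i = 3, -9, -2.
  1·M_0 + 4·M_1 + 1·M_2 = 6(Δ_1 - Δ_0) = -72
  1·M_1 + 6·M_2 + 2·M_3 = 6(Δ_2 - Δ_1) = 42
Natural end conditions: M_0 = M_3 = 0.
Forward elimination and back-substitution give M_0 = 0, M_1 = -474/23, M_2 = 240/23, M_3 = 0.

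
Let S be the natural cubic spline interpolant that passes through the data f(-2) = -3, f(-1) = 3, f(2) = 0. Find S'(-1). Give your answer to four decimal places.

Write M_i for S''(x_i). With h_i = 1, 3 and divided differences Δ_i = 6, -1, the continuity of S' gives the tridiagonal system
  1·M_0 + 8·M_1 + 3·M_2 = 6(Δ_1 - Δ_0) = -42
Natural end conditions: M_0 = M_2 = 0.
Hence M_0 = 0, M_1 = -21/4, M_2 = 0.
On [-1, 2], S'(x) = b_1 + 2c_1·(x + 1) + 3d_1·(x + 1)² with b_1 = Δ_1 - h_1(2M_1 + M_2)/6 = 17/4, c_1 = M_1/2 = -21/8, d_1 = (M_2 - M_1)/(6h_1) = 7/24. So S'(-1) = 17/4.

4.2500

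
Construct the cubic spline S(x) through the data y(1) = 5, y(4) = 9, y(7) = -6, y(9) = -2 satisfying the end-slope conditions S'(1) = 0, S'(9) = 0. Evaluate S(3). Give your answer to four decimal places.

Let σ_i = S''(x_i). Step sizes h_i = 3, 3, 2; slopes of the chords Δ_i = (y_(i+1) - y_i)/h_i = 4/3, -5, 2.
  3·σ_0 + 12·σ_1 + 3·σ_2 = 6(Δ_1 - Δ_0) = -38
  3·σ_1 + 10·σ_2 + 2·σ_3 = 6(Δ_2 - Δ_1) = 42
Clamped end conditions give two more equations: 2h_0·σ_0 + h_0·σ_1 = 6(Δ_0 - S'(1)) = 8 and h_2·σ_2 + 2h_2·σ_3 = 6(S'(9) - Δ_2) = -12.
Forward elimination and back-substitution give σ_0 = 250/57, σ_1 = -116/19, σ_2 = 140/19, σ_3 = -127/19.
On [1, 4], S(x) = 5 + 0·(x - 1) + 125/57·(x - 1)² - 299/513·(x - 1)³.
With (x - 1) = 2: S(3) = 4673/513.

9.1092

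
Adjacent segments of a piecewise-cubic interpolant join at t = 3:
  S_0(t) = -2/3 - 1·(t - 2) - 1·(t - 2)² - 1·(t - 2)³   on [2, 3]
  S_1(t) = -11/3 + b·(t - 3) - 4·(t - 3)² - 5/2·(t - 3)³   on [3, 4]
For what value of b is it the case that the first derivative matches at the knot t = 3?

-6

S_0'(t) = -1 - 2·(t - 2) - 3·(t - 2)², so S_0'(3) = -6. On the right, S_1'(3) = b, so b = -6.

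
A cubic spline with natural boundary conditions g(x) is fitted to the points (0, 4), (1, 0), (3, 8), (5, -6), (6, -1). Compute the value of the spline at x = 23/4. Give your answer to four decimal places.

-2.9258

Let m_i = g''(x_i). Step sizes h_i = 1, 2, 2, 1; slopes of the chords Δ_i = (y_(i+1) - y_i)/h_i = -4, 4, -7, 5.
  1·m_0 + 6·m_1 + 2·m_2 = 6(Δ_1 - Δ_0) = 48
  2·m_1 + 8·m_2 + 2·m_3 = 6(Δ_2 - Δ_1) = -66
  2·m_2 + 6·m_3 + 1·m_4 = 6(Δ_3 - Δ_2) = 72
Natural end conditions: m_0 = m_4 = 0.
Hence m_0 = 0, m_1 = 133/10, m_2 = -159/10, m_3 = 173/10, m_4 = 0.
On [5, 6], g(x) = -6 - 23/30·(x - 5) + 173/20·(x - 5)² - 173/60·(x - 5)³.
With (x - 5) = 3/4: g(23/4) = -749/256.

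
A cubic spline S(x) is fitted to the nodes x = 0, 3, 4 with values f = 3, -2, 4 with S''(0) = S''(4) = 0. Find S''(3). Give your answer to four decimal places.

With M_i denoting the second derivative at x_i, h_i = 3, 1, and Δ_i = (y_(i+1) − y_i)/h_i = -5/3, 6:
  3·M_0 + 8·M_1 + 1·M_2 = 6(Δ_1 - Δ_0) = 46
Natural end conditions: M_0 = M_2 = 0.
Solving the tridiagonal system: M_0 = 0, M_1 = 23/4, M_2 = 0.

5.7500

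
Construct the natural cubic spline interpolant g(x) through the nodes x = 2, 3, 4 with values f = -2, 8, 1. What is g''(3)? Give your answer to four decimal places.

Put σ_i = g'' at the i-th knot. Here h = (1, 1) and Δ = (10, -7), so the interior equations h_(i-1)·σ_(i-1) + 2(h_(i-1)+h_i)·σ_i + h_i·σ_(i+1) = 6(Δ_i − Δ_(i-1)) read
  1·σ_0 + 4·σ_1 + 1·σ_2 = 6(Δ_1 - Δ_0) = -102
Natural end conditions: σ_0 = σ_2 = 0.
Solving: σ_0 = 0, σ_1 = -51/2, σ_2 = 0.

-25.5000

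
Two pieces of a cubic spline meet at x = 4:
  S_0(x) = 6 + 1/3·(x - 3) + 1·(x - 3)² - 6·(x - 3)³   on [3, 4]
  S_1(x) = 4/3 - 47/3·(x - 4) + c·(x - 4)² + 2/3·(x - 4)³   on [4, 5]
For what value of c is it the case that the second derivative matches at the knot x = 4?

S_0''(x) = 2 - 36·(x - 3), so S_0''(4) = -34. On the right, S_1''(4) = 2c, so c = -17.

-17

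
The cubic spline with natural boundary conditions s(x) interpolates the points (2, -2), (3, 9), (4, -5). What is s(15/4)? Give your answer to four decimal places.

With m_i denoting the second derivative at x_i, h_i = 1, 1, and Δ_i = (y_(i+1) − y_i)/h_i = 11, -14:
  1·m_0 + 4·m_1 + 1·m_2 = 6(Δ_1 - Δ_0) = -150
Natural end conditions: m_0 = m_2 = 0.
Solving: m_0 = 0, m_1 = -75/2, m_2 = 0.
On [3, 4], s(x) = 9 - 3/2·(x - 3) - 75/4·(x - 3)² + 25/4·(x - 3)³.
With (x - 3) = 3/4: s(15/4) = -9/256.

-0.0352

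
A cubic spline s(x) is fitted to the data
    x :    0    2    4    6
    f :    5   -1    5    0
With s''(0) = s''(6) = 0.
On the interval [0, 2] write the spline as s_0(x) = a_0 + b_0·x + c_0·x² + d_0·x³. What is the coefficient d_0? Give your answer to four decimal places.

Let m_i = s''(x_i). Step sizes h_i = 2, 2, 2; slopes of the chords Δ_i = (y_(i+1) - y_i)/h_i = -3, 3, -5/2.
  2·m_0 + 8·m_1 + 2·m_2 = 6(Δ_1 - Δ_0) = 36
  2·m_1 + 8·m_2 + 2·m_3 = 6(Δ_2 - Δ_1) = -33
Natural end conditions: m_0 = m_3 = 0.
Solving the tridiagonal system: m_0 = 0, m_1 = 59/10, m_2 = -28/5, m_3 = 0.
On [0, 2], with s_0(x) = a_0 + b_0·x + c_0·x² + d_0·x³: c_0 = m_0/2 = 0, d_0 = (m_1 - m_0)/(6h_0) = 59/120, b_0 = Δ_0 - h_0(2m_0 + m_1)/6 = -149/30.

0.4917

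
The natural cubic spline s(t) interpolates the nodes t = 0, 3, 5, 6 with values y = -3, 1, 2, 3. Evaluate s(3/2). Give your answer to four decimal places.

Let m_i = s''(x_i). Step sizes h_i = 3, 2, 1; slopes of the chords Δ_i = (y_(i+1) - y_i)/h_i = 4/3, 1/2, 1.
  3·m_0 + 10·m_1 + 2·m_2 = 6(Δ_1 - Δ_0) = -5
  2·m_1 + 6·m_2 + 1·m_3 = 6(Δ_2 - Δ_1) = 3
Natural end conditions: m_0 = m_3 = 0.
Hence m_0 = 0, m_1 = -9/14, m_2 = 5/7, m_3 = 0.
On [0, 3], s(t) = -3 + 139/84·t + 0·t² - 1/28·t³.
With t = 3/2: s(3/2) = -143/224.

-0.6384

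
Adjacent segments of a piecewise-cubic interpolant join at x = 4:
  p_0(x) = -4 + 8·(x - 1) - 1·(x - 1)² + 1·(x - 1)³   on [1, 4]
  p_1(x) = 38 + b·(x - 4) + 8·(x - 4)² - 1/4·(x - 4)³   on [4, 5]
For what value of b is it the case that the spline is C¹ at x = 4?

29

p_0'(x) = 8 - 2·(x - 1) + 3·(x - 1)², so p_0'(4) = 29. On the right, p_1'(4) = b, so b = 29.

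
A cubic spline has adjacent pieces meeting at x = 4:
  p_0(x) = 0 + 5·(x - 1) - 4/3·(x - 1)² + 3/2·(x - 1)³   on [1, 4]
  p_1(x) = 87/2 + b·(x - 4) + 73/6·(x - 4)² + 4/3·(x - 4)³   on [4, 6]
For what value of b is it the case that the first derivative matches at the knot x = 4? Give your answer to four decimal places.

p_0'(x) = 5 - 8/3·(x - 1) + 9/2·(x - 1)², so p_0'(4) = 75/2. On the right, p_1'(4) = b, so b = 75/2.

37.5000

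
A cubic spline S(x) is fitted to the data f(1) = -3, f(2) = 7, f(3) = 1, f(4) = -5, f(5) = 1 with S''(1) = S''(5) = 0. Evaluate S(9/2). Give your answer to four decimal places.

-3.0982

Write m_i for S''(x_i). With h_i = 1, 1, 1, 1 and divided differences Δ_i = 10, -6, -6, 6, the continuity of S' gives the tridiagonal system
  1·m_0 + 4·m_1 + 1·m_2 = 6(Δ_1 - Δ_0) = -96
  1·m_1 + 4·m_2 + 1·m_3 = 6(Δ_2 - Δ_1) = 0
  1·m_2 + 4·m_3 + 1·m_4 = 6(Δ_3 - Δ_2) = 72
Natural end conditions: m_0 = m_4 = 0.
Solving: m_0 = 0, m_1 = -171/7, m_2 = 12/7, m_3 = 123/7, m_4 = 0.
On [4, 5], S(x) = -5 + 1/7·(x - 4) + 123/14·(x - 4)² - 41/14·(x - 4)³.
With (x - 4) = 1/2: S(9/2) = -347/112.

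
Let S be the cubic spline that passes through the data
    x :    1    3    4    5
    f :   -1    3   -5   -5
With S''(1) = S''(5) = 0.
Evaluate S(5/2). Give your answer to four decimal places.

4.7391

With σ_i denoting the second derivative at x_i, h_i = 2, 1, 1, and Δ_i = (y_(i+1) − y_i)/h_i = 2, -8, 0:
  2·σ_0 + 6·σ_1 + 1·σ_2 = 6(Δ_1 - Δ_0) = -60
  1·σ_1 + 4·σ_2 + 1·σ_3 = 6(Δ_2 - Δ_1) = 48
Natural end conditions: σ_0 = σ_3 = 0.
Forward elimination and back-substitution give σ_0 = 0, σ_1 = -288/23, σ_2 = 348/23, σ_3 = 0.
On [1, 3], S(x) = -1 + 142/23·(x - 1) + 0·(x - 1)² - 24/23·(x - 1)³.
With (x - 1) = 3/2: S(5/2) = 109/23.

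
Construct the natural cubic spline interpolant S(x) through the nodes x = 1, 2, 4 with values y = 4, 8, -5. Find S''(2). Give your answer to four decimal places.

With M_i denoting the second derivative at x_i, h_i = 1, 2, and Δ_i = (y_(i+1) − y_i)/h_i = 4, -13/2:
  1·M_0 + 6·M_1 + 2·M_2 = 6(Δ_1 - Δ_0) = -63
Natural end conditions: M_0 = M_2 = 0.
Solving the tridiagonal system: M_0 = 0, M_1 = -21/2, M_2 = 0.

-10.5000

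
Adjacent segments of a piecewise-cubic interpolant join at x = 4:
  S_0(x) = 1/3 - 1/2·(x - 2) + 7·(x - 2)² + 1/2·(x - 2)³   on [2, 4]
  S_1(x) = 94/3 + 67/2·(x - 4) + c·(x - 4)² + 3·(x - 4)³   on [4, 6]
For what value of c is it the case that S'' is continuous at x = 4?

10

S_0''(x) = 14 + 3·(x - 2), so S_0''(4) = 20. On the right, S_1''(4) = 2c, so c = 10.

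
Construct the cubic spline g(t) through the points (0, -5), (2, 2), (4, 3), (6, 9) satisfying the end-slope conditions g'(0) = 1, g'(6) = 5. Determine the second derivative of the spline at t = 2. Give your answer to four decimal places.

-4.3667

With M_i denoting the second derivative at x_i, h_i = 2, 2, 2, and Δ_i = (y_(i+1) − y_i)/h_i = 7/2, 1/2, 3:
  2·M_0 + 8·M_1 + 2·M_2 = 6(Δ_1 - Δ_0) = -18
  2·M_1 + 8·M_2 + 2·M_3 = 6(Δ_2 - Δ_1) = 15
Clamped end conditions give two more equations: 2h_0·M_0 + h_0·M_1 = 6(Δ_0 - g'(0)) = 15 and h_2·M_2 + 2h_2·M_3 = 6(g'(6) - Δ_2) = 12.
Hence M_0 = 89/15, M_1 = -131/30, M_2 = 38/15, M_3 = 26/15.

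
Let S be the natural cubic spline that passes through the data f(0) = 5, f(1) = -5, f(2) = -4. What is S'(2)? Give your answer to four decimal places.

With M_i denoting the second derivative at x_i, h_i = 1, 1, and Δ_i = (y_(i+1) − y_i)/h_i = -10, 1:
  1·M_0 + 4·M_1 + 1·M_2 = 6(Δ_1 - Δ_0) = 66
Natural end conditions: M_0 = M_2 = 0.
Forward elimination and back-substitution give M_0 = 0, M_1 = 33/2, M_2 = 0.
On [1, 2], S'(x) = b_1 + 2c_1·(x - 1) + 3d_1·(x - 1)² with b_1 = Δ_1 - h_1(2M_1 + M_2)/6 = -9/2, c_1 = M_1/2 = 33/4, d_1 = (M_2 - M_1)/(6h_1) = -11/4. So S'(2) = 15/4.

3.7500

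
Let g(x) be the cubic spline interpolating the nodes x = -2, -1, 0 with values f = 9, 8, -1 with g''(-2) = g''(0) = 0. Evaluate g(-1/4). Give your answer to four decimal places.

1.7188

Let σ_i = g''(x_i). Step sizes h_i = 1, 1; slopes of the chords Δ_i = (y_(i+1) - y_i)/h_i = -1, -9.
  1·σ_0 + 4·σ_1 + 1·σ_2 = 6(Δ_1 - Δ_0) = -48
Natural end conditions: σ_0 = σ_2 = 0.
Solving the tridiagonal system: σ_0 = 0, σ_1 = -12, σ_2 = 0.
On [-1, 0], g(x) = 8 - 5·(x + 1) - 6·(x + 1)² + 2·(x + 1)³.
With (x + 1) = 3/4: g(-1/4) = 55/32.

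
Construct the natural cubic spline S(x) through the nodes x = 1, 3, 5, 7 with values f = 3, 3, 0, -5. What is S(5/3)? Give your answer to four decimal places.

3.1975

Let M_i = S''(x_i). Step sizes h_i = 2, 2, 2; slopes of the chords Δ_i = (y_(i+1) - y_i)/h_i = 0, -3/2, -5/2.
  2·M_0 + 8·M_1 + 2·M_2 = 6(Δ_1 - Δ_0) = -9
  2·M_1 + 8·M_2 + 2·M_3 = 6(Δ_2 - Δ_1) = -6
Natural end conditions: M_0 = M_3 = 0.
Solving the tridiagonal system: M_0 = 0, M_1 = -1, M_2 = -1/2, M_3 = 0.
On [1, 3], S(x) = 3 + 1/3·(x - 1) + 0·(x - 1)² - 1/12·(x - 1)³.
With (x - 1) = 2/3: S(5/3) = 259/81.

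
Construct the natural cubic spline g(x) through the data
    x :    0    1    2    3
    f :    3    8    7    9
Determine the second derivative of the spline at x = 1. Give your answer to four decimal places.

-10.8000

Put m_i = g'' at the i-th knot. Here h = (1, 1, 1) and Δ = (5, -1, 2), so the interior equations h_(i-1)·m_(i-1) + 2(h_(i-1)+h_i)·m_i + h_i·m_(i+1) = 6(Δ_i − Δ_(i-1)) read
  1·m_0 + 4·m_1 + 1·m_2 = 6(Δ_1 - Δ_0) = -36
  1·m_1 + 4·m_2 + 1·m_3 = 6(Δ_2 - Δ_1) = 18
Natural end conditions: m_0 = m_3 = 0.
Hence m_0 = 0, m_1 = -54/5, m_2 = 36/5, m_3 = 0.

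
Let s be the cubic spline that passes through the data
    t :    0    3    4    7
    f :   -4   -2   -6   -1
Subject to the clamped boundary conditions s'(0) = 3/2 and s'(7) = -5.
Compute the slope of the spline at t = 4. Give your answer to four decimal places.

-1.8455

Put M_i = s'' at the i-th knot. Here h = (3, 1, 3) and Δ = (2/3, -4, 5/3), so the interior equations h_(i-1)·M_(i-1) + 2(h_(i-1)+h_i)·M_i + h_i·M_(i+1) = 6(Δ_i − Δ_(i-1)) read
  3·M_0 + 8·M_1 + 1·M_2 = 6(Δ_1 - Δ_0) = -28
  1·M_1 + 8·M_2 + 3·M_3 = 6(Δ_2 - Δ_1) = 34
Clamped end conditions give two more equations: 2h_0·M_0 + h_0·M_1 = 6(Δ_0 - s'(0)) = -5 and h_2·M_2 + 2h_2·M_3 = 6(s'(7) - Δ_2) = -40.
Forward elimination and back-substitution give M_0 = 302/165, M_1 = -293/55, M_2 = 502/55, M_3 = -1853/165.
On [4, 7], s'(t) = b_2 + 2c_2·(t - 4) + 3d_2·(t - 4)² with b_2 = Δ_2 - h_2(2M_2 + M_3)/6 = -203/110, c_2 = M_2/2 = 251/55, d_2 = (M_3 - M_2)/(6h_2) = -3359/2970. So s'(4) = -203/110.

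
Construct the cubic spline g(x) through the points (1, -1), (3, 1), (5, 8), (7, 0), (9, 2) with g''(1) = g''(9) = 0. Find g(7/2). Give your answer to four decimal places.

Let M_i = g''(x_i). Step sizes h_i = 2, 2, 2, 2; slopes of the chords Δ_i = (y_(i+1) - y_i)/h_i = 1, 7/2, -4, 1.
  2·M_0 + 8·M_1 + 2·M_2 = 6(Δ_1 - Δ_0) = 15
  2·M_1 + 8·M_2 + 2·M_3 = 6(Δ_2 - Δ_1) = -45
  2·M_2 + 8·M_3 + 2·M_4 = 6(Δ_3 - Δ_2) = 30
Natural end conditions: M_0 = M_4 = 0.
Hence M_0 = 0, M_1 = 435/112, M_2 = -225/28, M_3 = 645/112, M_4 = 0.
On [3, 5], g(x) = 1 + 201/56·(x - 3) + 435/224·(x - 3)² - 445/448·(x - 3)³.
With (x - 3) = 1/2: g(7/2) = 11311/3584.

3.1560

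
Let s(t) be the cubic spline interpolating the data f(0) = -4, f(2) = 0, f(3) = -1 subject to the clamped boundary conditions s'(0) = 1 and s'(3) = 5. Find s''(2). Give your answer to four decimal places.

-8.6667

Put m_i = s'' at the i-th knot. Here h = (2, 1) and Δ = (2, -1), so the interior equations h_(i-1)·m_(i-1) + 2(h_(i-1)+h_i)·m_i + h_i·m_(i+1) = 6(Δ_i − Δ_(i-1)) read
  2·m_0 + 6·m_1 + 1·m_2 = 6(Δ_1 - Δ_0) = -18
Clamped end conditions give two more equations: 2h_0·m_0 + h_0·m_1 = 6(Δ_0 - s'(0)) = 6 and h_1·m_1 + 2h_1·m_2 = 6(s'(3) - Δ_1) = 36.
Solving: m_0 = 35/6, m_1 = -26/3, m_2 = 67/3.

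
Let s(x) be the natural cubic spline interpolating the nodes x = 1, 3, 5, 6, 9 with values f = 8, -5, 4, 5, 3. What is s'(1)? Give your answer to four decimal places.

Put M_i = s'' at the i-th knot. Here h = (2, 2, 1, 3) and Δ = (-13/2, 9/2, 1, -2/3), so the interior equations h_(i-1)·M_(i-1) + 2(h_(i-1)+h_i)·M_i + h_i·M_(i+1) = 6(Δ_i − Δ_(i-1)) read
  2·M_0 + 8·M_1 + 2·M_2 = 6(Δ_1 - Δ_0) = 66
  2·M_1 + 6·M_2 + 1·M_3 = 6(Δ_2 - Δ_1) = -21
  1·M_2 + 8·M_3 + 3·M_4 = 6(Δ_3 - Δ_2) = -10
Natural end conditions: M_0 = M_4 = 0.
Hence M_0 = 0, M_1 = 1709/172, M_2 = -290/43, M_3 = -35/86, M_4 = 0.
On [1, 3], s'(x) = b_0 + 2c_0·(x - 1) + 3d_0·(x - 1)² with b_0 = Δ_0 - h_0(2M_0 + M_1)/6 = -5063/516, c_0 = M_0/2 = 0, d_0 = (M_1 - M_0)/(6h_0) = 1709/2064. So s'(1) = -5063/516.

-9.8120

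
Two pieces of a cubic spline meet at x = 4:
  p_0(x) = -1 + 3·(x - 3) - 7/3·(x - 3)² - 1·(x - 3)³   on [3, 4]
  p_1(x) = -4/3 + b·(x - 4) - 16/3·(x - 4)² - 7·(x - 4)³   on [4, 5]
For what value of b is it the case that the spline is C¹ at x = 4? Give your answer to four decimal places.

-4.6667

p_0'(x) = 3 - 14/3·(x - 3) - 3·(x - 3)², so p_0'(4) = -14/3. On the right, p_1'(4) = b, so b = -14/3.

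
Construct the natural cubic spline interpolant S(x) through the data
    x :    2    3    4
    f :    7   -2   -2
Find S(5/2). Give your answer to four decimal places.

1.6563

Let m_i = S''(x_i). Step sizes h_i = 1, 1; slopes of the chords Δ_i = (y_(i+1) - y_i)/h_i = -9, 0.
  1·m_0 + 4·m_1 + 1·m_2 = 6(Δ_1 - Δ_0) = 54
Natural end conditions: m_0 = m_2 = 0.
Forward elimination and back-substitution give m_0 = 0, m_1 = 27/2, m_2 = 0.
On [2, 3], S(x) = 7 - 45/4·(x - 2) + 0·(x - 2)² + 9/4·(x - 2)³.
With (x - 2) = 1/2: S(5/2) = 53/32.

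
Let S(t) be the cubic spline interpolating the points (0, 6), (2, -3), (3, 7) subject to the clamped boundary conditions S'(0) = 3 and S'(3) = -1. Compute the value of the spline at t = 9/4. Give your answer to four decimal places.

Write M_i for S''(x_i). With h_i = 2, 1 and divided differences Δ_i = -9/2, 10, the continuity of S' gives the tridiagonal system
  2·M_0 + 6·M_1 + 1·M_2 = 6(Δ_1 - Δ_0) = 87
Clamped end conditions give two more equations: 2h_0·M_0 + h_0·M_1 = 6(Δ_0 - S'(0)) = -45 and h_1·M_1 + 2h_1·M_2 = 6(S'(3) - Δ_1) = -66.
Hence M_0 = -325/12, M_1 = 95/3, M_2 = -293/6.
On [2, 3], S(t) = -3 + 91/12·(t - 2) + 95/6·(t - 2)² - 161/12·(t - 2)³.
With (t - 2) = 1/4: S(9/4) = -83/256.

-0.3242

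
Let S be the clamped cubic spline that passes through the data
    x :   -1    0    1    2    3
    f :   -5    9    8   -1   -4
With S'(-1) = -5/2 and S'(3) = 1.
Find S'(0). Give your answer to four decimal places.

Write M_i for S''(x_i). With h_i = 1, 1, 1, 1 and divided differences Δ_i = 14, -1, -9, -3, the continuity of S' gives the tridiagonal system
  1·M_0 + 4·M_1 + 1·M_2 = 6(Δ_1 - Δ_0) = -90
  1·M_1 + 4·M_2 + 1·M_3 = 6(Δ_2 - Δ_1) = -48
  1·M_2 + 4·M_3 + 1·M_4 = 6(Δ_3 - Δ_2) = 36
Clamped end conditions give two more equations: 2h_0·M_0 + h_0·M_1 = 6(Δ_0 - S'(-1)) = 99 and h_3·M_3 + 2h_3·M_4 = 6(S'(3) - Δ_3) = 24.
Hence M_0 = 3853/56, M_1 = -1081/28, M_2 = -35/8, M_3 = 227/28, M_4 = 445/56.
On [0, 1], S'(x) = b_1 + 2c_1·x + 3d_1·x² with b_1 = Δ_1 - h_1(2M_1 + M_2)/6 = 1411/112, c_1 = M_1/2 = -1081/56, d_1 = (M_2 - M_1)/(6h_1) = 639/112. So S'(0) = 1411/112.

12.5982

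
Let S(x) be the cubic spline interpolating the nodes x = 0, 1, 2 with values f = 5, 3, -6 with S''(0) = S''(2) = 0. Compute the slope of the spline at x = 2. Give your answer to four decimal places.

With M_i denoting the second derivative at x_i, h_i = 1, 1, and Δ_i = (y_(i+1) − y_i)/h_i = -2, -9:
  1·M_0 + 4·M_1 + 1·M_2 = 6(Δ_1 - Δ_0) = -42
Natural end conditions: M_0 = M_2 = 0.
Solving the tridiagonal system: M_0 = 0, M_1 = -21/2, M_2 = 0.
On [1, 2], S'(x) = b_1 + 2c_1·(x - 1) + 3d_1·(x - 1)² with b_1 = Δ_1 - h_1(2M_1 + M_2)/6 = -11/2, c_1 = M_1/2 = -21/4, d_1 = (M_2 - M_1)/(6h_1) = 7/4. So S'(2) = -43/4.

-10.7500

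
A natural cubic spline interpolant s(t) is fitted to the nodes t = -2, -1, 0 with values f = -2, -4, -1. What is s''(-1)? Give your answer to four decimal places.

7.5000

Write M_i for s''(x_i). With h_i = 1, 1 and divided differences Δ_i = -2, 3, the continuity of s' gives the tridiagonal system
  1·M_0 + 4·M_1 + 1·M_2 = 6(Δ_1 - Δ_0) = 30
Natural end conditions: M_0 = M_2 = 0.
Hence M_0 = 0, M_1 = 15/2, M_2 = 0.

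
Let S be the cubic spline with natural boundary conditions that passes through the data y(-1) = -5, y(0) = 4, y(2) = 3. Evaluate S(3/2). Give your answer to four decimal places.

Put M_i = S'' at the i-th knot. Here h = (1, 2) and Δ = (9, -1/2), so the interior equations h_(i-1)·M_(i-1) + 2(h_(i-1)+h_i)·M_i + h_i·M_(i+1) = 6(Δ_i − Δ_(i-1)) read
  1·M_0 + 6·M_1 + 2·M_2 = 6(Δ_1 - Δ_0) = -57
Natural end conditions: M_0 = M_2 = 0.
Hence M_0 = 0, M_1 = -19/2, M_2 = 0.
On [0, 2], S(x) = 4 + 35/6·x - 19/4·x² + 19/24·x³.
With x = 3/2: S(3/2) = 303/64.

4.7344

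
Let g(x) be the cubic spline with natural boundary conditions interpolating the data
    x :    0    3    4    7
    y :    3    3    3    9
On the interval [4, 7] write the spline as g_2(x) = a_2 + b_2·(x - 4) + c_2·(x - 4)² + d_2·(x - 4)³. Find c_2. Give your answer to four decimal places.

Let m_i = g''(x_i). Step sizes h_i = 3, 1, 3; slopes of the chords Δ_i = (y_(i+1) - y_i)/h_i = 0, 0, 2.
  3·m_0 + 8·m_1 + 1·m_2 = 6(Δ_1 - Δ_0) = 0
  1·m_1 + 8·m_2 + 3·m_3 = 6(Δ_2 - Δ_1) = 12
Natural end conditions: m_0 = m_3 = 0.
Solving the tridiagonal system: m_0 = 0, m_1 = -4/21, m_2 = 32/21, m_3 = 0.
On [4, 7], with g_2(x) = a_2 + b_2·(x - 4) + c_2·(x - 4)² + d_2·(x - 4)³: c_2 = m_2/2 = 16/21, d_2 = (m_3 - m_2)/(6h_2) = -16/189, b_2 = Δ_2 - h_2(2m_2 + m_3)/6 = 10/21.

0.7619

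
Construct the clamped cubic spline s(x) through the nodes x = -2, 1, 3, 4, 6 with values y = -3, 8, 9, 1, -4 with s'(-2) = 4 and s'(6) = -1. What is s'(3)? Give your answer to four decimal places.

With M_i denoting the second derivative at x_i, h_i = 3, 2, 1, 2, and Δ_i = (y_(i+1) − y_i)/h_i = 11/3, 1/2, -8, -5/2:
  3·M_0 + 10·M_1 + 2·M_2 = 6(Δ_1 - Δ_0) = -19
  2·M_1 + 6·M_2 + 1·M_3 = 6(Δ_2 - Δ_1) = -51
  1·M_2 + 6·M_3 + 2·M_4 = 6(Δ_3 - Δ_2) = 33
Clamped end conditions give two more equations: 2h_0·M_0 + h_0·M_1 = 6(Δ_0 - s'(-2)) = -2 and h_3·M_3 + 2h_3·M_4 = 6(s'(6) - Δ_3) = 9.
Hence M_0 = -196/453, M_1 = 30/151, M_2 = -2973/302, M_3 = 1158/151, M_4 = -957/604.
On [3, 4], s'(x) = b_2 + 2c_2·(x - 3) + 3d_2·(x - 3)² with b_2 = Δ_2 - h_2(2M_2 + M_3)/6 = -1811/302, c_2 = M_2/2 = -2973/604, d_2 = (M_3 - M_2)/(6h_2) = 1763/604. So s'(3) = -1811/302.

-5.9967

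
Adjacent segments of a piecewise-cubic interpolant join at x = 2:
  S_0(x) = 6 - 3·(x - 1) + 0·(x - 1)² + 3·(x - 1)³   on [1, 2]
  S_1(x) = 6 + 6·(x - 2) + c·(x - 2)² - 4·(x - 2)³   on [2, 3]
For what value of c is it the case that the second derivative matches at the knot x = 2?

S_0''(x) = 0 + 18·(x - 1), so S_0''(2) = 18. On the right, S_1''(2) = 2c, so c = 9.

9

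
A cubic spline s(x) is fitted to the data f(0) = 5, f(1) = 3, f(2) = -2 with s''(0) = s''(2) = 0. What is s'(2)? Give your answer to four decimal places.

-5.7500

Put M_i = s'' at the i-th knot. Here h = (1, 1) and Δ = (-2, -5), so the interior equations h_(i-1)·M_(i-1) + 2(h_(i-1)+h_i)·M_i + h_i·M_(i+1) = 6(Δ_i − Δ_(i-1)) read
  1·M_0 + 4·M_1 + 1·M_2 = 6(Δ_1 - Δ_0) = -18
Natural end conditions: M_0 = M_2 = 0.
Forward elimination and back-substitution give M_0 = 0, M_1 = -9/2, M_2 = 0.
On [1, 2], s'(x) = b_1 + 2c_1·(x - 1) + 3d_1·(x - 1)² with b_1 = Δ_1 - h_1(2M_1 + M_2)/6 = -7/2, c_1 = M_1/2 = -9/4, d_1 = (M_2 - M_1)/(6h_1) = 3/4. So s'(2) = -23/4.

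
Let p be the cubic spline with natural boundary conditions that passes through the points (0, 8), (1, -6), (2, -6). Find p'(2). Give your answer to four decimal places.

3.5000

Put m_i = p'' at the i-th knot. Here h = (1, 1) and Δ = (-14, 0), so the interior equations h_(i-1)·m_(i-1) + 2(h_(i-1)+h_i)·m_i + h_i·m_(i+1) = 6(Δ_i − Δ_(i-1)) read
  1·m_0 + 4·m_1 + 1·m_2 = 6(Δ_1 - Δ_0) = 84
Natural end conditions: m_0 = m_2 = 0.
Solving: m_0 = 0, m_1 = 21, m_2 = 0.
On [1, 2], p'(x) = b_1 + 2c_1·(x - 1) + 3d_1·(x - 1)² with b_1 = Δ_1 - h_1(2m_1 + m_2)/6 = -7, c_1 = m_1/2 = 21/2, d_1 = (m_2 - m_1)/(6h_1) = -7/2. So p'(2) = 7/2.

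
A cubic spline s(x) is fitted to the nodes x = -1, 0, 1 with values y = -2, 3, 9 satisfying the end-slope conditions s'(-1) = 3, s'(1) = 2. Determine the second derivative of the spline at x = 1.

-14

Let M_i = s''(x_i). Step sizes h_i = 1, 1; slopes of the chords Δ_i = (y_(i+1) - y_i)/h_i = 5, 6.
  1·M_0 + 4·M_1 + 1·M_2 = 6(Δ_1 - Δ_0) = 6
Clamped end conditions give two more equations: 2h_0·M_0 + h_0·M_1 = 6(Δ_0 - s'(-1)) = 12 and h_1·M_1 + 2h_1·M_2 = 6(s'(1) - Δ_1) = -24.
Hence M_0 = 4, M_1 = 4, M_2 = -14.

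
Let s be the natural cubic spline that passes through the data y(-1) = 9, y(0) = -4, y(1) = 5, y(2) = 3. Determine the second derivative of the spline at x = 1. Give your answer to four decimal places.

-26.4000

With M_i denoting the second derivative at x_i, h_i = 1, 1, 1, and Δ_i = (y_(i+1) − y_i)/h_i = -13, 9, -2:
  1·M_0 + 4·M_1 + 1·M_2 = 6(Δ_1 - Δ_0) = 132
  1·M_1 + 4·M_2 + 1·M_3 = 6(Δ_2 - Δ_1) = -66
Natural end conditions: M_0 = M_3 = 0.
Hence M_0 = 0, M_1 = 198/5, M_2 = -132/5, M_3 = 0.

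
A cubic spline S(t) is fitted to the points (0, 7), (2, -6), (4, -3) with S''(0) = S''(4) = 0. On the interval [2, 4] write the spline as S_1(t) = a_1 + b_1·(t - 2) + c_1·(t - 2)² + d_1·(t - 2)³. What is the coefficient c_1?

Put σ_i = S'' at the i-th knot. Here h = (2, 2) and Δ = (-13/2, 3/2), so the interior equations h_(i-1)·σ_(i-1) + 2(h_(i-1)+h_i)·σ_i + h_i·σ_(i+1) = 6(Δ_i − Δ_(i-1)) read
  2·σ_0 + 8·σ_1 + 2·σ_2 = 6(Δ_1 - Δ_0) = 48
Natural end conditions: σ_0 = σ_2 = 0.
Forward elimination and back-substitution give σ_0 = 0, σ_1 = 6, σ_2 = 0.
On [2, 4], with S_1(t) = a_1 + b_1·(t - 2) + c_1·(t - 2)² + d_1·(t - 2)³: c_1 = σ_1/2 = 3, d_1 = (σ_2 - σ_1)/(6h_1) = -1/2, b_1 = Δ_1 - h_1(2σ_1 + σ_2)/6 = -5/2.

3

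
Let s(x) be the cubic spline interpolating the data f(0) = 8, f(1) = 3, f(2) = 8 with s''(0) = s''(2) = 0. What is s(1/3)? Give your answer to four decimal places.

5.5926

With M_i denoting the second derivative at x_i, h_i = 1, 1, and Δ_i = (y_(i+1) − y_i)/h_i = -5, 5:
  1·M_0 + 4·M_1 + 1·M_2 = 6(Δ_1 - Δ_0) = 60
Natural end conditions: M_0 = M_2 = 0.
Forward elimination and back-substitution give M_0 = 0, M_1 = 15, M_2 = 0.
On [0, 1], s(x) = 8 - 15/2·x + 0·x² + 5/2·x³.
With x = 1/3: s(1/3) = 151/27.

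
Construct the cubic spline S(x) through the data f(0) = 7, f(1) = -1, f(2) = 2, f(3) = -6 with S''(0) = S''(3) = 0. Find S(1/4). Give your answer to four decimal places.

Put M_i = S'' at the i-th knot. Here h = (1, 1, 1) and Δ = (-8, 3, -8), so the interior equations h_(i-1)·M_(i-1) + 2(h_(i-1)+h_i)·M_i + h_i·M_(i+1) = 6(Δ_i − Δ_(i-1)) read
  1·M_0 + 4·M_1 + 1·M_2 = 6(Δ_1 - Δ_0) = 66
  1·M_1 + 4·M_2 + 1·M_3 = 6(Δ_2 - Δ_1) = -66
Natural end conditions: M_0 = M_3 = 0.
Solving the tridiagonal system: M_0 = 0, M_1 = 22, M_2 = -22, M_3 = 0.
On [0, 1], S(x) = 7 - 35/3·x + 0·x² + 11/3·x³.
With x = 1/4: S(1/4) = 265/64.

4.1406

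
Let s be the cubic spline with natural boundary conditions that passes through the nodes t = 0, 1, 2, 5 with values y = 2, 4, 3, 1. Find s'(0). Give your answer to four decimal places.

Write m_i for s''(x_i). With h_i = 1, 1, 3 and divided differences Δ_i = 2, -1, -2/3, the continuity of s' gives the tridiagonal system
  1·m_0 + 4·m_1 + 1·m_2 = 6(Δ_1 - Δ_0) = -18
  1·m_1 + 8·m_2 + 3·m_3 = 6(Δ_2 - Δ_1) = 2
Natural end conditions: m_0 = m_3 = 0.
Solving: m_0 = 0, m_1 = -146/31, m_2 = 26/31, m_3 = 0.
On [0, 1], s'(t) = b_0 + 2c_0·t + 3d_0·t² with b_0 = Δ_0 - h_0(2m_0 + m_1)/6 = 259/93, c_0 = m_0/2 = 0, d_0 = (m_1 - m_0)/(6h_0) = -73/93. So s'(0) = 259/93.

2.7849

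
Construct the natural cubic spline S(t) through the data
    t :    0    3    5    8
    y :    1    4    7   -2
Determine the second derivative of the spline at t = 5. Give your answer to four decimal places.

-2.8750

With M_i denoting the second derivative at x_i, h_i = 3, 2, 3, and Δ_i = (y_(i+1) − y_i)/h_i = 1, 3/2, -3:
  3·M_0 + 10·M_1 + 2·M_2 = 6(Δ_1 - Δ_0) = 3
  2·M_1 + 10·M_2 + 3·M_3 = 6(Δ_2 - Δ_1) = -27
Natural end conditions: M_0 = M_3 = 0.
Solving the tridiagonal system: M_0 = 0, M_1 = 7/8, M_2 = -23/8, M_3 = 0.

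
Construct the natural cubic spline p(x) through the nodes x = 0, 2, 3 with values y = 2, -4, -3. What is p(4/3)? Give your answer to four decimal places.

Put M_i = p'' at the i-th knot. Here h = (2, 1) and Δ = (-3, 1), so the interior equations h_(i-1)·M_(i-1) + 2(h_(i-1)+h_i)·M_i + h_i·M_(i+1) = 6(Δ_i − Δ_(i-1)) read
  2·M_0 + 6·M_1 + 1·M_2 = 6(Δ_1 - Δ_0) = 24
Natural end conditions: M_0 = M_2 = 0.
Solving the tridiagonal system: M_0 = 0, M_1 = 4, M_2 = 0.
On [0, 2], p(x) = 2 - 13/3·x + 0·x² + 1/3·x³.
With x = 4/3: p(4/3) = -242/81.

-2.9877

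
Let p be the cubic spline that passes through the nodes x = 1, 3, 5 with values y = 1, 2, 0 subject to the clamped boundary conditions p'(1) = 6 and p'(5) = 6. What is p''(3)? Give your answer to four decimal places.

Put M_i = p'' at the i-th knot. Here h = (2, 2) and Δ = (1/2, -1), so the interior equations h_(i-1)·M_(i-1) + 2(h_(i-1)+h_i)·M_i + h_i·M_(i+1) = 6(Δ_i − Δ_(i-1)) read
  2·M_0 + 8·M_1 + 2·M_2 = 6(Δ_1 - Δ_0) = -9
Clamped end conditions give two more equations: 2h_0·M_0 + h_0·M_1 = 6(Δ_0 - p'(1)) = -33 and h_1·M_1 + 2h_1·M_2 = 6(p'(5) - Δ_1) = 42.
Solving the tridiagonal system: M_0 = -57/8, M_1 = -9/4, M_2 = 93/8.

-2.2500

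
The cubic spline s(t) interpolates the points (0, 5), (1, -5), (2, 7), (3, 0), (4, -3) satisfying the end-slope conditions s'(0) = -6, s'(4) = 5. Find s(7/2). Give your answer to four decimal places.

Let M_i = s''(x_i). Step sizes h_i = 1, 1, 1, 1; slopes of the chords Δ_i = (y_(i+1) - y_i)/h_i = -10, 12, -7, -3.
  1·M_0 + 4·M_1 + 1·M_2 = 6(Δ_1 - Δ_0) = 132
  1·M_1 + 4·M_2 + 1·M_3 = 6(Δ_2 - Δ_1) = -114
  1·M_2 + 4·M_3 + 1·M_4 = 6(Δ_3 - Δ_2) = 24
Clamped end conditions give two more equations: 2h_0·M_0 + h_0·M_1 = 6(Δ_0 - s'(0)) = -24 and h_3·M_3 + 2h_3·M_4 = 6(s'(4) - Δ_3) = 48.
Solving: M_0 = -1093/28, M_1 = 757/14, M_2 = -181/4, M_3 = 181/14, M_4 = 491/28.
On [3, 4], s(t) = 0 - 573/56·(t - 3) + 181/28·(t - 3)² + 43/56·(t - 3)³.
With (t - 3) = 1/2: s(7/2) = -1525/448.

-3.4040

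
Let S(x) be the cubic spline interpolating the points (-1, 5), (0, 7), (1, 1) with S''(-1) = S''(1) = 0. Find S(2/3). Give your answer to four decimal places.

Let m_i = S''(x_i). Step sizes h_i = 1, 1; slopes of the chords Δ_i = (y_(i+1) - y_i)/h_i = 2, -6.
  1·m_0 + 4·m_1 + 1·m_2 = 6(Δ_1 - Δ_0) = -48
Natural end conditions: m_0 = m_2 = 0.
Hence m_0 = 0, m_1 = -12, m_2 = 0.
On [0, 1], S(x) = 7 - 2·x - 6·x² + 2·x³.
With x = 2/3: S(2/3) = 97/27.

3.5926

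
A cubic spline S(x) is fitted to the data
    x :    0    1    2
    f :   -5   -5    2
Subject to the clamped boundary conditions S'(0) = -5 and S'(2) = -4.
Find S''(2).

Write m_i for S''(x_i). With h_i = 1, 1 and divided differences Δ_i = 0, 7, the continuity of S' gives the tridiagonal system
  1·m_0 + 4·m_1 + 1·m_2 = 6(Δ_1 - Δ_0) = 42
Clamped end conditions give two more equations: 2h_0·m_0 + h_0·m_1 = 6(Δ_0 - S'(0)) = 30 and h_1·m_1 + 2h_1·m_2 = 6(S'(2) - Δ_1) = -66.
Solving the tridiagonal system: m_0 = 5, m_1 = 20, m_2 = -43.

-43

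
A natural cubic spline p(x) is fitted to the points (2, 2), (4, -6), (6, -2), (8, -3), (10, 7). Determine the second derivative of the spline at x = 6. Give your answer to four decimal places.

-4.6071

With m_i denoting the second derivative at x_i, h_i = 2, 2, 2, 2, and Δ_i = (y_(i+1) − y_i)/h_i = -4, 2, -1/2, 5:
  2·m_0 + 8·m_1 + 2·m_2 = 6(Δ_1 - Δ_0) = 36
  2·m_1 + 8·m_2 + 2·m_3 = 6(Δ_2 - Δ_1) = -15
  2·m_2 + 8·m_3 + 2·m_4 = 6(Δ_3 - Δ_2) = 33
Natural end conditions: m_0 = m_4 = 0.
Solving the tridiagonal system: m_0 = 0, m_1 = 633/112, m_2 = -129/28, m_3 = 591/112, m_4 = 0.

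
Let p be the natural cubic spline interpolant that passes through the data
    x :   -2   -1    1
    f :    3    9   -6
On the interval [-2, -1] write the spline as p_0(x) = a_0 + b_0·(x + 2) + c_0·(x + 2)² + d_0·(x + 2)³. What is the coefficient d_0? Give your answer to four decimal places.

-2.2500

Let M_i = p''(x_i). Step sizes h_i = 1, 2; slopes of the chords Δ_i = (y_(i+1) - y_i)/h_i = 6, -15/2.
  1·M_0 + 6·M_1 + 2·M_2 = 6(Δ_1 - Δ_0) = -81
Natural end conditions: M_0 = M_2 = 0.
Solving: M_0 = 0, M_1 = -27/2, M_2 = 0.
On [-2, -1], with p_0(x) = a_0 + b_0·(x + 2) + c_0·(x + 2)² + d_0·(x + 2)³: c_0 = M_0/2 = 0, d_0 = (M_1 - M_0)/(6h_0) = -9/4, b_0 = Δ_0 - h_0(2M_0 + M_1)/6 = 33/4.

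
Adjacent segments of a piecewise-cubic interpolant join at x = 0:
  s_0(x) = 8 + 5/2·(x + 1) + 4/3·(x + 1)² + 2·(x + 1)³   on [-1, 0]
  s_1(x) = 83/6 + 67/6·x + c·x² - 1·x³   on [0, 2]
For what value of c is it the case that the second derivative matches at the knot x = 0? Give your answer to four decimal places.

7.3333

s_0''(x) = 8/3 + 12·(x + 1), so s_0''(0) = 44/3. On the right, s_1''(0) = 2c, so c = 22/3.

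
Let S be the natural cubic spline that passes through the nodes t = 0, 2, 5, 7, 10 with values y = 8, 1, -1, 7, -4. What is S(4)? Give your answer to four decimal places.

Let M_i = S''(x_i). Step sizes h_i = 2, 3, 2, 3; slopes of the chords Δ_i = (y_(i+1) - y_i)/h_i = -7/2, -2/3, 4, -11/3.
  2·M_0 + 10·M_1 + 3·M_2 = 6(Δ_1 - Δ_0) = 17
  3·M_1 + 10·M_2 + 2·M_3 = 6(Δ_2 - Δ_1) = 28
  2·M_2 + 10·M_3 + 3·M_4 = 6(Δ_3 - Δ_2) = -46
Natural end conditions: M_0 = M_4 = 0.
Forward elimination and back-substitution give M_0 = 0, M_1 = 86/145, M_2 = 107/29, M_3 = -774/145, M_4 = 0.
On [2, 5], S(t) = 1 - 2701/870·(t - 2) + 43/145·(t - 2)² + 449/2610·(t - 2)³.
With (t - 2) = 2: S(4) = -3454/1305.

-2.6467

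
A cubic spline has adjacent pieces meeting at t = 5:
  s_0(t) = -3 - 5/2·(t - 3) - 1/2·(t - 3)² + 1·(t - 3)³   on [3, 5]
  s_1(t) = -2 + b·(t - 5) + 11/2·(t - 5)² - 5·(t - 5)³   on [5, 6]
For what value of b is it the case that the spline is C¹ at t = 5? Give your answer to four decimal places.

s_0'(t) = -5/2 - 1·(t - 3) + 3·(t - 3)², so s_0'(5) = 15/2. On the right, s_1'(5) = b, so b = 15/2.

7.5000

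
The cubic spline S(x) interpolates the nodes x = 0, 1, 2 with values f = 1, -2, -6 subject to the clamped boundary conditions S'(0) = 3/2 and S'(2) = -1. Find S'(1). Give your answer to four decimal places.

-5.3750

With M_i denoting the second derivative at x_i, h_i = 1, 1, and Δ_i = (y_(i+1) − y_i)/h_i = -3, -4:
  1·M_0 + 4·M_1 + 1·M_2 = 6(Δ_1 - Δ_0) = -6
Clamped end conditions give two more equations: 2h_0·M_0 + h_0·M_1 = 6(Δ_0 - S'(0)) = -27 and h_1·M_1 + 2h_1·M_2 = 6(S'(2) - Δ_1) = 18.
Forward elimination and back-substitution give M_0 = -53/4, M_1 = -1/2, M_2 = 37/4.
On [1, 2], S'(x) = b_1 + 2c_1·(x - 1) + 3d_1·(x - 1)² with b_1 = Δ_1 - h_1(2M_1 + M_2)/6 = -43/8, c_1 = M_1/2 = -1/4, d_1 = (M_2 - M_1)/(6h_1) = 13/8. So S'(1) = -43/8.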